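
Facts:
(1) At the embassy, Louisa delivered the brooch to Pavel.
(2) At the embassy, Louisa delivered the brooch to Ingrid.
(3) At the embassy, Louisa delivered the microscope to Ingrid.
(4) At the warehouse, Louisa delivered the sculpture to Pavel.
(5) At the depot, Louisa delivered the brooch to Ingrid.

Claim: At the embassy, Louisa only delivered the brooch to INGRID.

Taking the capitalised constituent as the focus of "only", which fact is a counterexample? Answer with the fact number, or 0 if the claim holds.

1

Focus (in capitals) is "Ingrid" — the recipient. "Only" excludes alternative recipients while holding fixed agent = Louisa, thing = the brooch, setting = at the embassy.
Fact (1) matches on agent = Louisa, thing = the brooch, setting = at the embassy, but has recipient = Pavel instead. That refutes the claim.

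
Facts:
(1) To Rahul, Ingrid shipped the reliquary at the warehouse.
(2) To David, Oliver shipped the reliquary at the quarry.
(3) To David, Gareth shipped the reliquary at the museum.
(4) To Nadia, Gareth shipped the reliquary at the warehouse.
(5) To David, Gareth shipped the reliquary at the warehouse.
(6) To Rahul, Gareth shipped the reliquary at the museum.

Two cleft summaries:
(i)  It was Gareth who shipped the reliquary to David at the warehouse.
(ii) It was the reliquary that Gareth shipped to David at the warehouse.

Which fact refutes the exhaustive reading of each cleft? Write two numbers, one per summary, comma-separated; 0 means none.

Summary (i) focuses "Gareth" (the agent); background thing = the reliquary, recipient = David, setting = at the warehouse. No fact matches that background with a different agent, so 0.
Summary (ii) focuses "the reliquary" (the thing); background agent = Gareth, recipient = David, setting = at the warehouse. No fact matches that background with a different thing, so 0.

0, 0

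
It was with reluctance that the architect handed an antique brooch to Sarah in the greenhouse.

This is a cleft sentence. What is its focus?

with reluctance

In an it-cleft "It was X that/who ...", the clefted constituent X is the focus; the that/who-clause expresses the presupposed open proposition.
Here the focus is "with reluctance". The backgrounded (presupposed) material includes "the architect", "an antique brooch", "to Sarah" and "in the greenhouse".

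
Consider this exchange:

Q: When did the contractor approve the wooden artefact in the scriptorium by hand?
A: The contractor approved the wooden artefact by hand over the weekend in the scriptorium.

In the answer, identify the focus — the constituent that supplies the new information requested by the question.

over the weekend

The wh-word "when" asks about the time.
In the answer, "the contractor", "the wooden artefact", "in the scriptorium" and "by hand" are given — repeated from the question.
The constituent filling the time gap is "over the weekend"; that is the focus and would carry nuclear stress.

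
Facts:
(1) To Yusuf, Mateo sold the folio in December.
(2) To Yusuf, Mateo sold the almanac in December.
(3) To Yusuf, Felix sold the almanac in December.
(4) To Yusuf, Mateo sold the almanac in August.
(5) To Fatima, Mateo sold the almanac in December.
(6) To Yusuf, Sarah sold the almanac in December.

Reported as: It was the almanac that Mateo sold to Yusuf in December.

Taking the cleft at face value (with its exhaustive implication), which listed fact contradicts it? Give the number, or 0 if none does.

The cleft puts "the almanac" in focus and presupposes the open proposition with Mateo as agent and Yusuf as recipient and in December as setting.
Exhaustivity: the almanac is the only thing satisfying that background.
Fact (1) shares the background but with thing = the folio; exhaustivity is violated.

1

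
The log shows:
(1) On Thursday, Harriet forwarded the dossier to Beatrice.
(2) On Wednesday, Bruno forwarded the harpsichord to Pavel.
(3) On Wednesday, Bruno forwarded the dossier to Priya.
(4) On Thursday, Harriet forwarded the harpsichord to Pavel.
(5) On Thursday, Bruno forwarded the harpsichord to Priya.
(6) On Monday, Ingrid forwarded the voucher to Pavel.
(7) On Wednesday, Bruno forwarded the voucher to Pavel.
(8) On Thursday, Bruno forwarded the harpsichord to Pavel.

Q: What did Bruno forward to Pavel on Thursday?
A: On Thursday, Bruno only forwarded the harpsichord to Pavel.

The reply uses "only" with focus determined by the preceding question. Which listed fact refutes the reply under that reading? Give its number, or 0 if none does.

Answering "What did ...?" puts focus on the thing — here, "the harpsichord".
"Only" then excludes alternative things while the background — agent = Bruno, recipient = Pavel, setting = on Thursday — is held fixed.
No fact keeps agent = Bruno, recipient = Pavel, setting = on Thursday while changing the thing; every other fact differs on something backgrounded. The reply stands.
(Fact (2) would refute a reading with focus on the setting — but that is not what the question asks.)

0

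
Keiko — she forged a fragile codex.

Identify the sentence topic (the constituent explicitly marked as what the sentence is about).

Keiko

The construction explicitly marks "Keiko" as what the sentence is about — the topic.
The remainder of the clause is the comment (what is said about the topic).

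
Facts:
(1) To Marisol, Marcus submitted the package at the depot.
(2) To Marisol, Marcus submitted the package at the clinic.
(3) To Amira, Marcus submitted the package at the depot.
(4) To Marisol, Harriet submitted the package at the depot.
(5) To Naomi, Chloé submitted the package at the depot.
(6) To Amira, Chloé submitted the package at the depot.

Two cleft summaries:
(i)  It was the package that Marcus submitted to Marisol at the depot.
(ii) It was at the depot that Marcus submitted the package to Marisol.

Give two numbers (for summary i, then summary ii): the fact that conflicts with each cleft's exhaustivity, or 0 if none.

0, 2

(i): focus "the package". No fact shares Marcus as agent and Marisol as recipient and at the depot as setting with a different thing. 0.
(ii): focus "at the depot". Looking for Marcus as agent and the package as thing and Marisol as recipient with some other setting — fact (2) has at the clinic there. Refuted.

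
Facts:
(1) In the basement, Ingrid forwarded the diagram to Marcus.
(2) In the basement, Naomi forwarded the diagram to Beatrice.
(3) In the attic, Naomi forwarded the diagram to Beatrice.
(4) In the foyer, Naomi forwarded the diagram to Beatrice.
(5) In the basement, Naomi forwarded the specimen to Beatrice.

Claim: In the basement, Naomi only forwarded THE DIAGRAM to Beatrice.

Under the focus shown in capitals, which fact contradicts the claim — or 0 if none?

The capitals mark "the diagram" as focus. So "only" rules out other things, with the rest (agent = Naomi, recipient = Beatrice, setting = in the basement) as background.
Fact (5) shares the background but differs in thing (the specimen) — a counterexample.

5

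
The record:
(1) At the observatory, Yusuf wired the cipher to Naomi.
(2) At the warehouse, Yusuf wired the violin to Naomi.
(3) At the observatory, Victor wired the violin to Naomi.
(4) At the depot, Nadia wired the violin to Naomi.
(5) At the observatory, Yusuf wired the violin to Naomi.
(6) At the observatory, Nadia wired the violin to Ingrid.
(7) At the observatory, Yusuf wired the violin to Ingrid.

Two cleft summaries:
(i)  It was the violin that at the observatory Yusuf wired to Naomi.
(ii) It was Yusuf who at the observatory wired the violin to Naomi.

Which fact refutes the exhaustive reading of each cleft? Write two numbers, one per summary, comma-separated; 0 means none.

1, 3

Summary (i) focuses "the violin" (the thing); background same agent, recipient, setting (Yusuf / Naomi / at the observatory). Fact (1) matches that background with thing = the cipher — refutes (i).
Summary (ii) focuses "Yusuf" (the agent); background same thing, recipient, setting (the violin / Naomi / at the observatory). Fact (3) matches that background with agent = Victor — refutes (ii).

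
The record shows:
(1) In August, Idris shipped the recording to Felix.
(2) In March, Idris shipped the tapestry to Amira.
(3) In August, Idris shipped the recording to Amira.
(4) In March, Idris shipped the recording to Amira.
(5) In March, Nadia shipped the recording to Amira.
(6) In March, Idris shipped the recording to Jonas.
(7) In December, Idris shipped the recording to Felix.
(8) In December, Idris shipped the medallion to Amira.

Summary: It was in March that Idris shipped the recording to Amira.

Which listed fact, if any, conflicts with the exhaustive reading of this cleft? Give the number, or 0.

Focus of the cleft: "in March" (the setting). Presupposed background: agent = Idris, thing = the recording, recipient = Amira.
The exhaustive reading says no other setting fits that background.
But fact (3) also has agent = Idris, thing = the recording, recipient = Amira, with setting = in August — so the exhaustive reading fails.

3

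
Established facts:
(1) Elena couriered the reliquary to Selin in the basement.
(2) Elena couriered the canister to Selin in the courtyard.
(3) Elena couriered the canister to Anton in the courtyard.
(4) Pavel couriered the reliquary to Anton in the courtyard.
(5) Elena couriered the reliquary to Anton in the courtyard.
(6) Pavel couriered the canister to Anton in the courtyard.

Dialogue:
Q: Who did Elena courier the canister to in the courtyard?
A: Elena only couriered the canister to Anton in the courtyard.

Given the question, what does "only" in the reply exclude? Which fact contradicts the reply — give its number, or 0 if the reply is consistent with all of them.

Answering "Who did ... to ...?" puts focus on the recipient — here, "Anton".
So "only" ranges over recipients; the rest (Elena as agent and the canister as thing and in the courtyard as setting) is presupposed.
Fact (2) shares the background with a different recipient (Selin) — counterexample.
(Fact (5) would refute a reading with focus on the thing — but that is not what the question asks.)

2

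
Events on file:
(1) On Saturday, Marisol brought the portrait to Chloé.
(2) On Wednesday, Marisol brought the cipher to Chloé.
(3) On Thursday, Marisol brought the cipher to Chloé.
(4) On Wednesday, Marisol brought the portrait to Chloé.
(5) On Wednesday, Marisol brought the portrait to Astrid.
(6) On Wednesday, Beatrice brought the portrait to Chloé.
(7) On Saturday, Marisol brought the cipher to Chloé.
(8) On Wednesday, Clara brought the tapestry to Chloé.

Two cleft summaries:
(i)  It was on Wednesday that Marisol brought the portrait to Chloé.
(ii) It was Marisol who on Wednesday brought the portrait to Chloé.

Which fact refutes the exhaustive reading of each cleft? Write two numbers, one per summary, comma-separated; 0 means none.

1, 6

Summary (i) focuses "on Wednesday" (the setting); background same agent, thing, recipient (Marisol / the portrait / Chloé). Fact (1) matches that background with setting = on Saturday — refutes (i).
Summary (ii) focuses "Marisol" (the agent); background same thing, recipient, setting (the portrait / Chloé / on Wednesday). Fact (6) matches that background with agent = Beatrice — refutes (ii).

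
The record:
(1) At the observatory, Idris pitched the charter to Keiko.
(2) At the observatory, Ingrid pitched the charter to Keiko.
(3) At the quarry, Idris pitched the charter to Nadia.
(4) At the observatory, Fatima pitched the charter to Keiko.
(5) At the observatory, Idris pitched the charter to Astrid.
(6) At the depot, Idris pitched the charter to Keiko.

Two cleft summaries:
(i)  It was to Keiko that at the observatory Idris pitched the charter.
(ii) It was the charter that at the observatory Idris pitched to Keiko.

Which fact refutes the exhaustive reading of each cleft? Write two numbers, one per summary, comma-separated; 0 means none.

(i): focus "Keiko". Looking for Idris as agent and the charter as thing and at the observatory as setting with some other recipient — fact (5) has Astrid there. Refuted.
(ii): focus "the charter". No fact shares Idris as agent and Keiko as recipient and at the observatory as setting with a different thing. 0.

5, 0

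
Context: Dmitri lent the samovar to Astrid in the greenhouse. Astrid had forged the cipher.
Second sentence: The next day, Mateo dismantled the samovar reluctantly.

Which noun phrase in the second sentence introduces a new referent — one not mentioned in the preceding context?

Mateo

"the samovar" in the second sentence is given — already mentioned in the context.
"Mateo" has no antecedent in the context; it is discourse-new.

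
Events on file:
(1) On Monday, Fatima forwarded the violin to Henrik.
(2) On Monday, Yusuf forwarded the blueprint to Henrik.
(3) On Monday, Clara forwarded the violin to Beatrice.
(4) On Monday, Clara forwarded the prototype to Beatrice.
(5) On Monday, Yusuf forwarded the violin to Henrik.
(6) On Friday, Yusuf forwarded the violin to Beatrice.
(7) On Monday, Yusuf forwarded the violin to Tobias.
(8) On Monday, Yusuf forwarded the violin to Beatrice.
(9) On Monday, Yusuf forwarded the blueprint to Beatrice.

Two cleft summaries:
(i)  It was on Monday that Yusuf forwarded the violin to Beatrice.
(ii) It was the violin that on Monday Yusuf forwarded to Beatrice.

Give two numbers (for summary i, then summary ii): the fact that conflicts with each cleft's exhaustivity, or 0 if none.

Summary (i) focuses "on Monday" (the setting); background same agent, thing, recipient (Yusuf / the violin / Beatrice). Fact (6) matches that background with setting = on Friday — refutes (i).
Summary (ii) focuses "the violin" (the thing); background same agent, recipient, setting (Yusuf / Beatrice / on Monday). Fact (9) matches that background with thing = the blueprint — refutes (ii).

6, 9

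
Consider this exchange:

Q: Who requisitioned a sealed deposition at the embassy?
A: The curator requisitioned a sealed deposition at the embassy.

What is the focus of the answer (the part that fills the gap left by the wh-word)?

the curator

The wh-word "who" asks about the subject (agent).
In the answer, "a sealed deposition" and "at the embassy" are given — repeated from the question.
The constituent filling the subject (agent) gap is "the curator"; that is the focus and would carry nuclear stress.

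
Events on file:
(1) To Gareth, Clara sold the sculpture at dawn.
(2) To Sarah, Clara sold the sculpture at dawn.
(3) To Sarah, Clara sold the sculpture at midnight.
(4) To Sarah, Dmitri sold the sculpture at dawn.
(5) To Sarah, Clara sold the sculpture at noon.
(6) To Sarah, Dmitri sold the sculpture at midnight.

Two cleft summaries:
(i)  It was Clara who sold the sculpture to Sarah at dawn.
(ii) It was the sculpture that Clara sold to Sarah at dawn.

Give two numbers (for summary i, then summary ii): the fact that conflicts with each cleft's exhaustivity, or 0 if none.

4, 0

(i): focus "Clara". Looking for same thing, recipient, setting (the sculpture / Sarah / at dawn) with some other agent — fact (4) has Dmitri there. Refuted.
(ii): focus "the sculpture". No fact shares same agent, recipient, setting (Clara / Sarah / at dawn) with a different thing. 0.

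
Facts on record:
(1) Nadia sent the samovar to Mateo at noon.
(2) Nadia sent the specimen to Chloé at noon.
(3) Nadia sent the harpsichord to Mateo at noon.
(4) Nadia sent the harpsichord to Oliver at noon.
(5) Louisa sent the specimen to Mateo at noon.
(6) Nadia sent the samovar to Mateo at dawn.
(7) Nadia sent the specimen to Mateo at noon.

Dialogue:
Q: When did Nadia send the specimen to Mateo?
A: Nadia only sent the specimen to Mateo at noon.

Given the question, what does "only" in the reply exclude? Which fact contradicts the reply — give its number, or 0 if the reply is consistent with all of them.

The question "When did ...?" targets the setting, so in the reply the focus falls on "at noon".
"Only" then excludes alternative settings while the background — Nadia as agent and the specimen as thing and Mateo as recipient — is held fixed.
No fact keeps Nadia as agent and the specimen as thing and Mateo as recipient while changing the setting; every other fact differs on something backgrounded. The reply stands.
(Fact (1) would refute a reading with focus on the thing — but that is not what the question asks.)

0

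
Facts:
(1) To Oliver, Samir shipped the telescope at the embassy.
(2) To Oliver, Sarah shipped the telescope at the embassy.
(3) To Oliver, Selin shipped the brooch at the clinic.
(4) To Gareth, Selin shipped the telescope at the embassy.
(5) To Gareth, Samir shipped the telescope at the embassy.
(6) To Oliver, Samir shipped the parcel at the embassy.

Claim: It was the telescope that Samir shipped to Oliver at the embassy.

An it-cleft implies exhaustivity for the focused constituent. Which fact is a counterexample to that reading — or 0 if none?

Focus of the cleft: "the telescope" (the thing). Presupposed background: same agent, recipient, setting (Samir / Oliver / at the embassy).
Exhaustivity: the telescope is the only thing satisfying that background.
But fact (6) also has same agent, recipient, setting (Samir / Oliver / at the embassy), with thing = the parcel — so the exhaustive reading fails.

6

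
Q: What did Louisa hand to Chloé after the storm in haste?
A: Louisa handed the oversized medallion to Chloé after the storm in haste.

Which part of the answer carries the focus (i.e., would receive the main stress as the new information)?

The wh-word "what" asks about the direct object.
In the answer, "Louisa", "to Chloé", "in haste" and "after the storm" are given — repeated from the question.
The constituent filling the direct object gap is "the oversized medallion"; that is the focus and would carry nuclear stress.

the oversized medallion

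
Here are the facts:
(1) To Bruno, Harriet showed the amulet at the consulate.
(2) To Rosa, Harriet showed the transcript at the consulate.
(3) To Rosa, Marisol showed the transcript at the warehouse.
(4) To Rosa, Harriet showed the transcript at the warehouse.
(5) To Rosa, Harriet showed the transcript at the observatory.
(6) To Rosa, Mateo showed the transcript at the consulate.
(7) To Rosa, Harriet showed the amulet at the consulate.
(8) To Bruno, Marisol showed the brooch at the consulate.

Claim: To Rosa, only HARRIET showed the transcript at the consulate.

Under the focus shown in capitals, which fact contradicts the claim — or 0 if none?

6

Focus (in capitals) is "Harriet" — the agent. "Only" excludes alternative agents while holding fixed same thing, recipient, setting (the transcript / Rosa / at the consulate).
Fact (6) matches on same thing, recipient, setting (the transcript / Rosa / at the consulate), but has agent = Mateo instead. That refutes the claim.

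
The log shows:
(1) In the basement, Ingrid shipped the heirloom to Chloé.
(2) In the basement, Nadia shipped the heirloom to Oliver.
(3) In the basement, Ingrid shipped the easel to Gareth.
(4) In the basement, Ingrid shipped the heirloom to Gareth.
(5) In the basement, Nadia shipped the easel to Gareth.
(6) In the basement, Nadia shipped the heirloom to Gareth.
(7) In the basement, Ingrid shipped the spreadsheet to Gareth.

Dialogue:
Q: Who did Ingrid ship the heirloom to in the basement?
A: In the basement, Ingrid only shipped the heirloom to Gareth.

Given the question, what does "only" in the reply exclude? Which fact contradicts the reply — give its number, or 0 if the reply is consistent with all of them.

Answering "Who did ... to ...?" puts focus on the recipient — here, "Gareth".
"Only" then excludes alternative recipients while the background — same agent, thing, setting (Ingrid / the heirloom / in the basement) — is held fixed.
Fact (1) keeps same agent, thing, setting (Ingrid / the heirloom / in the basement) but has recipient = Chloé; that refutes the reply.
(Fact (3) would refute a reading with focus on the thing — but that is not what the question asks.)

1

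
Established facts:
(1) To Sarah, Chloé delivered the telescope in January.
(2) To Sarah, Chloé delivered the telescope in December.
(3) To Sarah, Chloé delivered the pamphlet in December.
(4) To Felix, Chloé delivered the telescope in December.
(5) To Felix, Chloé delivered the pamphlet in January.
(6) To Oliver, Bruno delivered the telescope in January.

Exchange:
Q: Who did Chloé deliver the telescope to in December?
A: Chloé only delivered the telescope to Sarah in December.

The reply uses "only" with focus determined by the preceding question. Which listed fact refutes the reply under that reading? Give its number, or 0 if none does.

4

The question "Who did ... to ...?" targets the recipient, so in the reply the focus falls on "Sarah".
So "only" ranges over recipients; the rest (agent = Chloé, thing = the telescope, setting = in December) is presupposed.
Fact (4) shares the background with a different recipient (Felix) — counterexample.
(Fact (1) would refute a reading with focus on the setting — but that is not what the question asks.)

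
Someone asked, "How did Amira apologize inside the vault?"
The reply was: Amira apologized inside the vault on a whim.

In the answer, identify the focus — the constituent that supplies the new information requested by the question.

The wh-word "how" asks about the manner.
In the answer, "Amira" and "inside the vault" are given — repeated from the question.
The constituent filling the manner gap is "on a whim"; that is the focus and would carry nuclear stress.

on a whim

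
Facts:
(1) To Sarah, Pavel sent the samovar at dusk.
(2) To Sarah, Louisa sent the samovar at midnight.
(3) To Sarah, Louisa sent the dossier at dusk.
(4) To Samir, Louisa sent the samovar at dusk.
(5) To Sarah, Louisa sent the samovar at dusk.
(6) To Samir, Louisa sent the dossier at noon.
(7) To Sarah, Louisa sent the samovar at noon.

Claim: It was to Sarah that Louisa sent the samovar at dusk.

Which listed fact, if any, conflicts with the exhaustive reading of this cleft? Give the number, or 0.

Focus of the cleft: "Sarah" (the recipient). Presupposed background: Louisa as agent and the samovar as thing and at dusk as setting.
Exhaustivity: Sarah is the only recipient satisfying that background.
But fact (4) also has Louisa as agent and the samovar as thing and at dusk as setting, with recipient = Samir — so the exhaustive reading fails.

4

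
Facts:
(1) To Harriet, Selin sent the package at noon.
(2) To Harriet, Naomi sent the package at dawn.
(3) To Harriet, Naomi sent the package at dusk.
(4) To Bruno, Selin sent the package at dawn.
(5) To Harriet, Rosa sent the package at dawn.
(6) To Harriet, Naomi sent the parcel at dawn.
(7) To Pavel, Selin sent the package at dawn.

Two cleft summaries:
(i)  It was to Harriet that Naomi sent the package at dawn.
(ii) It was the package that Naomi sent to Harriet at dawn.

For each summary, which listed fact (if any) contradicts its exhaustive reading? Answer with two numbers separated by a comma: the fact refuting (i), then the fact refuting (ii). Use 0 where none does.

Summary (i) focuses "Harriet" (the recipient); background same agent, thing, setting (Naomi / the package / at dawn). No fact matches that background with a different recipient, so 0.
Summary (ii) focuses "the package" (the thing); background same agent, recipient, setting (Naomi / Harriet / at dawn). Fact (6) matches that background with thing = the parcel — refutes (ii).

0, 6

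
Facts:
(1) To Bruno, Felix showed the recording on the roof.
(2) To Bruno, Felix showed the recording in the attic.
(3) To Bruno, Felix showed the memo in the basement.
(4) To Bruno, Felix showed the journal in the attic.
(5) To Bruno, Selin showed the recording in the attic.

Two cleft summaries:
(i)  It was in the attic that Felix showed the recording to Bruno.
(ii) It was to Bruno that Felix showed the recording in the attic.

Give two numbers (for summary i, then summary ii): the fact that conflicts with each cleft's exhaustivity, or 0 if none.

1, 0

(i): focus "in the attic". Looking for same agent, thing, recipient (Felix / the recording / Bruno) with some other setting — fact (1) has on the roof there. Refuted.
(ii): focus "Bruno". No fact shares same agent, thing, setting (Felix / the recording / in the attic) with a different recipient. 0.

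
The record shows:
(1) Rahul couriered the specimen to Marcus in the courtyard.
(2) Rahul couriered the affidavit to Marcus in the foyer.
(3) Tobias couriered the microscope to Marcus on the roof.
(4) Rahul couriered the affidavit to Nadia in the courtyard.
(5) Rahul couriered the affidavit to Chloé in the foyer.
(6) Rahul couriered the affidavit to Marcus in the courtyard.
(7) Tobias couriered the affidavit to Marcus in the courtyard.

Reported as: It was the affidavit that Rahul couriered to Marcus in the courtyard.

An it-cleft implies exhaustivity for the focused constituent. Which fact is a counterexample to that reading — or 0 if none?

The cleft puts "the affidavit" in focus and presupposes the open proposition with Rahul as agent and Marcus as recipient and in the courtyard as setting.
The exhaustive reading says no other thing fits that background.
Fact (1) shares the background but with thing = the specimen; exhaustivity is violated.

1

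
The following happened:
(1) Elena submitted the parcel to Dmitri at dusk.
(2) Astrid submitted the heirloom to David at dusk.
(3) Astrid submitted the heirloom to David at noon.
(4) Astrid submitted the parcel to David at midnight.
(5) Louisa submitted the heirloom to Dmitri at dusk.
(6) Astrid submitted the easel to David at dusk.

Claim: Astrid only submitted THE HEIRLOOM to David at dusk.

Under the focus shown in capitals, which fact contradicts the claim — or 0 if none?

6

The capitals mark "the heirloom" as focus. So "only" rules out other things, with the rest (Astrid as agent and David as recipient and at dusk as setting) as background.
Fact (6) matches on Astrid as agent and David as recipient and at dusk as setting, but has thing = the easel instead. That refutes the claim.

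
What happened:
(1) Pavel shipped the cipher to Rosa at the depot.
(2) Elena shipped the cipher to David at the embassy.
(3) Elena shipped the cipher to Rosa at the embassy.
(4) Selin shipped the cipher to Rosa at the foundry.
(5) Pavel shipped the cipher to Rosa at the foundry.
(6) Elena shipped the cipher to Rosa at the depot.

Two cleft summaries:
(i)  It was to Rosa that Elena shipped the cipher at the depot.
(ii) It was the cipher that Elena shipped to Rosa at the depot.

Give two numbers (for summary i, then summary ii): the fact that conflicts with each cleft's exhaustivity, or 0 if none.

0, 0

(i): focus "Rosa". No fact shares Elena as agent and the cipher as thing and at the depot as setting with a different recipient. 0.
(ii): focus "the cipher". No fact shares Elena as agent and Rosa as recipient and at the depot as setting with a different thing. 0.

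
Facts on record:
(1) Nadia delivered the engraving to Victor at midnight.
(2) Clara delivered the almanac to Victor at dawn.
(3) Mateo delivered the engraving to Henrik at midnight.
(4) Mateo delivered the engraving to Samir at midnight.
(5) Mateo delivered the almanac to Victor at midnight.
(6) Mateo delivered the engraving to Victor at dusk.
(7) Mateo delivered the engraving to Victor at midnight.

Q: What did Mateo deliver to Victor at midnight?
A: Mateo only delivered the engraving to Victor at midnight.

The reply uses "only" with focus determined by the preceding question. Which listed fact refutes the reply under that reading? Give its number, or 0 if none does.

Answering "What did ...?" puts focus on the thing — here, "the engraving".
So "only" ranges over things; the rest (agent = Mateo, recipient = Victor, setting = at midnight) is presupposed.
Fact (5) shares the background with a different thing (the almanac) — counterexample.
(Fact (3) would refute a reading with focus on the recipient — but that is not what the question asks.)

5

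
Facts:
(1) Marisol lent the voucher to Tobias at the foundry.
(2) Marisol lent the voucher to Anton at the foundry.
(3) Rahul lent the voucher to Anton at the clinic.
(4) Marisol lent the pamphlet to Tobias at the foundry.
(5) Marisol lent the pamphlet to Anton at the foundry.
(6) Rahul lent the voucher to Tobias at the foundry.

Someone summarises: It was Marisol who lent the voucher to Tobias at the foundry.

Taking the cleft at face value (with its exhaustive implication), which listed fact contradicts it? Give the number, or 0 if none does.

Focus of the cleft: "Marisol" (the agent). Presupposed background: the voucher as thing and Tobias as recipient and at the foundry as setting.
Exhaustivity: Marisol is the only agent satisfying that background.
Fact (6) shares the background but with agent = Rahul; exhaustivity is violated.

6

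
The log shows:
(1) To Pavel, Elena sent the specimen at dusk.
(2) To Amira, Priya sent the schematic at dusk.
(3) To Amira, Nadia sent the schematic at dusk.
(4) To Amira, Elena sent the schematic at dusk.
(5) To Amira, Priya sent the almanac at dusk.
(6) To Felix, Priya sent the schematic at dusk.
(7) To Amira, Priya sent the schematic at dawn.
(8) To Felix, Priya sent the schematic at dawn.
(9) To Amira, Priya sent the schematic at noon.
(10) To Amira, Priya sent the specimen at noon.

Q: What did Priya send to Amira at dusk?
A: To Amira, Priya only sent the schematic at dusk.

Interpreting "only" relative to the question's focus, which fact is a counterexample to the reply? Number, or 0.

Answering "What did ...?" puts focus on the thing — here, "the schematic".
So "only" ranges over things; the rest (same agent, recipient, setting (Priya / Amira / at dusk)) is presupposed.
Fact (5) shares the background with a different thing (the almanac) — counterexample.
(Fact (6) would refute a reading with focus on the recipient — but that is not what the question asks.)

5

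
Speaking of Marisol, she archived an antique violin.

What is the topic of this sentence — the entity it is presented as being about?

Marisol

The construction explicitly marks "Marisol" as what the sentence is about — the topic.
The remainder of the clause is the comment (what is said about the topic).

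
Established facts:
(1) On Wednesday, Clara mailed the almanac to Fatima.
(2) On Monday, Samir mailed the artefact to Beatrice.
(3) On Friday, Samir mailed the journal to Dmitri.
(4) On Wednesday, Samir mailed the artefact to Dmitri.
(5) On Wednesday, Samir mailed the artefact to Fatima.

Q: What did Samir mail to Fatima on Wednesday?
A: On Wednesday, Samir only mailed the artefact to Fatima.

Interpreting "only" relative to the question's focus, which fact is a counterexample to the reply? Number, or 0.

0

Answering "What did ...?" puts focus on the thing — here, "the artefact".
So "only" ranges over things; the rest (same agent, recipient, setting (Samir / Fatima / on Wednesday)) is presupposed.
No fact keeps same agent, recipient, setting (Samir / Fatima / on Wednesday) while changing the thing; every other fact differs on something backgrounded. The reply stands.
(Fact (4) would refute a reading with focus on the recipient — but that is not what the question asks.)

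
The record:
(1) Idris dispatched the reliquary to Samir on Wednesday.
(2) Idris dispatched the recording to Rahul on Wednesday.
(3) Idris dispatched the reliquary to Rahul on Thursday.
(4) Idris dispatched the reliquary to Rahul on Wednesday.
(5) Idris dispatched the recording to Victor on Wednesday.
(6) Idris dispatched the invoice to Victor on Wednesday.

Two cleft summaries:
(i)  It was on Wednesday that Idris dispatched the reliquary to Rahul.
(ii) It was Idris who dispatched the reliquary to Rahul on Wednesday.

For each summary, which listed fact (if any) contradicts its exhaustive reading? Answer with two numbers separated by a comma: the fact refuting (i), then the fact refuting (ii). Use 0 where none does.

3, 0

(i): focus "on Wednesday". Looking for agent = Idris, thing = the reliquary, recipient = Rahul with some other setting — fact (3) has on Thursday there. Refuted.
(ii): focus "Idris". No fact shares thing = the reliquary, recipient = Rahul, setting = on Wednesday with a different agent. 0.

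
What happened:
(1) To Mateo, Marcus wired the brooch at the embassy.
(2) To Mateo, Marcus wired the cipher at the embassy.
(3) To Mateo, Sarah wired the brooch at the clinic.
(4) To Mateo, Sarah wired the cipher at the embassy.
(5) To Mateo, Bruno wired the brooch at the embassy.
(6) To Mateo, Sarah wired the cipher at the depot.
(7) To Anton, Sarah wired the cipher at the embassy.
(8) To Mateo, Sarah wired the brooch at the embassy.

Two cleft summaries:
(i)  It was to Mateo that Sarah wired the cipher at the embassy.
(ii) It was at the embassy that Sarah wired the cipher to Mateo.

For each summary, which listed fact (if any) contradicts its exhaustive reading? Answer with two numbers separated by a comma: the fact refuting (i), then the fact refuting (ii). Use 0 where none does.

(i): focus "Mateo". Looking for agent = Sarah, thing = the cipher, setting = at the embassy with some other recipient — fact (7) has Anton there. Refuted.
(ii): focus "at the embassy". Looking for agent = Sarah, thing = the cipher, recipient = Mateo with some other setting — fact (6) has at the depot there. Refuted.

7, 6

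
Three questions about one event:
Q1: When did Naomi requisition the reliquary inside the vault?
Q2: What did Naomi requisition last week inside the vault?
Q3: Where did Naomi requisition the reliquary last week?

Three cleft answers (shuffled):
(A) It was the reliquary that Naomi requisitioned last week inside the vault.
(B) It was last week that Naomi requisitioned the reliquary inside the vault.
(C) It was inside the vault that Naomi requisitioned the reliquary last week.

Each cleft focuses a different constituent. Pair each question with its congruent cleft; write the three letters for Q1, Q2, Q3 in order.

BAC

Q1 asks about the time; cleft (B) focuses "last week", which is the time — so Q1 → B.
Q2 asks about the direct object; cleft (A) focuses "the reliquary", which is the direct object — so Q2 → A.
Q3 asks about the location; cleft (C) focuses "inside the vault", which is the location — so Q3 → C.
Mapping: Q1→B, Q2→A, Q3→C.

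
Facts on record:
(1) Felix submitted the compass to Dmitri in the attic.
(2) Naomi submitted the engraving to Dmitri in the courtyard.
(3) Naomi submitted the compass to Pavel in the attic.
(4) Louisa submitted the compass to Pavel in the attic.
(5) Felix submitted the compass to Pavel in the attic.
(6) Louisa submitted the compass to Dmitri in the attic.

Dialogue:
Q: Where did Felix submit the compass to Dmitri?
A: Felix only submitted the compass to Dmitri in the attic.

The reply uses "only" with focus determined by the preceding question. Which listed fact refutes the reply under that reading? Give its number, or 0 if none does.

The question "Where did ...?" targets the setting, so in the reply the focus falls on "in the attic".
So "only" ranges over settings; the rest (agent = Felix, thing = the compass, recipient = Dmitri) is presupposed.
No fact keeps agent = Felix, thing = the compass, recipient = Dmitri while changing the setting; every other fact differs on something backgrounded. The reply stands.
(Fact (5) would refute a reading with focus on the recipient — but that is not what the question asks.)

0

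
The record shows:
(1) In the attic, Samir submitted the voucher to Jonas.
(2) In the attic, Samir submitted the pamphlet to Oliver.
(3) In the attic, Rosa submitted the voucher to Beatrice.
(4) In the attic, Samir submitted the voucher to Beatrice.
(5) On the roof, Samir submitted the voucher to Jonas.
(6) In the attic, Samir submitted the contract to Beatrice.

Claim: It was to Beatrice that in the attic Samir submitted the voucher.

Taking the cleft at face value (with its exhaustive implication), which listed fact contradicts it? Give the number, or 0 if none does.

1

Focus of the cleft: "Beatrice" (the recipient). Presupposed background: agent = Samir, thing = the voucher, setting = in the attic.
Exhaustivity: Beatrice is the only recipient satisfying that background.
But fact (1) also has agent = Samir, thing = the voucher, setting = in the attic, with recipient = Jonas — so the exhaustive reading fails.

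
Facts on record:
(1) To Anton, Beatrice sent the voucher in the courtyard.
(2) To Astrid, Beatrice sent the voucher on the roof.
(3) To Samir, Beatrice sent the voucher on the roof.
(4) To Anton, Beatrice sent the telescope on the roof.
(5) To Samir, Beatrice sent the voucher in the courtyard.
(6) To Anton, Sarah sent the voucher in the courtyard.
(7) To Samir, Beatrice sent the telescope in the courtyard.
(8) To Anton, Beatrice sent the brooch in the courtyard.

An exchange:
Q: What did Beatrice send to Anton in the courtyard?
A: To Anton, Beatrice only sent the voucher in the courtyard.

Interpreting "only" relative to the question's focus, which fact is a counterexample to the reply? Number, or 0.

8

Answering "What did ...?" puts focus on the thing — here, "the voucher".
So "only" ranges over things; the rest (same agent, recipient, setting (Beatrice / Anton / in the courtyard)) is presupposed.
Fact (8) shares the background with a different thing (the brooch) — counterexample.
(Fact (5) would refute a reading with focus on the recipient — but that is not what the question asks.)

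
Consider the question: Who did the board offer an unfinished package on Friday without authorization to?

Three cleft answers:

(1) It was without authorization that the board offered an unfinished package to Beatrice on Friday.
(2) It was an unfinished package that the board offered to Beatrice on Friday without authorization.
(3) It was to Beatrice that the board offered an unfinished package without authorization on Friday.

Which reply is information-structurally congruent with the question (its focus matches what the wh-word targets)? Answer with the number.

3

The question word "who" targets the recipient.
Option (1) clefts "without authorization" — the manner, not what was asked.
Option (2) clefts "an unfinished package" — the direct object, not what was asked.
Option (3) clefts "to Beatrice" — that matches what the question asks about.
So the congruent reply is (3).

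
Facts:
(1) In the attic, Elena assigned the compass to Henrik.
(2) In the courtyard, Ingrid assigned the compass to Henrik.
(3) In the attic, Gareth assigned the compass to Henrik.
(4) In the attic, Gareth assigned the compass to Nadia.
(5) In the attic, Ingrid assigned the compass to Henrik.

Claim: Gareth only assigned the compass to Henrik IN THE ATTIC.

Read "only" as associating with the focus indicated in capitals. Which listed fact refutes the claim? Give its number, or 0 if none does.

0

The capitals mark "in the attic" as focus. So "only" rules out other settings, with the rest (same agent, thing, recipient (Gareth / the compass / Henrik)) as background.
Every other fact changes something in the background, not just the setting. Nothing refutes the claim.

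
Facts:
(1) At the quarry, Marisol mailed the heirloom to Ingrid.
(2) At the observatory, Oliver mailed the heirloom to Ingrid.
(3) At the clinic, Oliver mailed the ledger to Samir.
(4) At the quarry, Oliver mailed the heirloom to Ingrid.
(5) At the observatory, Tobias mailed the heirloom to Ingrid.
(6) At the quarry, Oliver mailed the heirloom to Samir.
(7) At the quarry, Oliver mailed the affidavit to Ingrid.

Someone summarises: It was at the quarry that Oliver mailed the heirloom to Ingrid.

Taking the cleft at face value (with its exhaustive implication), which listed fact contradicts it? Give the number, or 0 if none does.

Focus of the cleft: "at the quarry" (the setting). Presupposed background: agent = Oliver, thing = the heirloom, recipient = Ingrid.
Exhaustivity: at the quarry is the only setting satisfying that background.
But fact (2) also has agent = Oliver, thing = the heirloom, recipient = Ingrid, with setting = at the observatory — so the exhaustive reading fails.

2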